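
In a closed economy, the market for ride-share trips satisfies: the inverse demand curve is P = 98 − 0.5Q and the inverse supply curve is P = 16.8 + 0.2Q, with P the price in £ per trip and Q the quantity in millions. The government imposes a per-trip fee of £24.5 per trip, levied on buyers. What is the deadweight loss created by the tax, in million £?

Rewrite in direct form: Qd = 196 − 2P and Qs = 5P − 84.
Without the tax, 196 − 2P = 5P − 84 gives 7P = 280, so P* = £40 and Q* = 116.
With the tax collected from buyers, demand (in seller-price terms) shifts: Qd = 196 − 2(P + 24.5).
Solving gives Q = 81 with buyers paying £57.5 and producers receiving £33 (the £24.5 wedge).
Quantity falls by |ΔQ| = |116 − 81| = 35.
DWL = ½ · t · |ΔQ| = ½ · 24.5 · 35 = £428.75.

Deadweight loss = £428.75 million.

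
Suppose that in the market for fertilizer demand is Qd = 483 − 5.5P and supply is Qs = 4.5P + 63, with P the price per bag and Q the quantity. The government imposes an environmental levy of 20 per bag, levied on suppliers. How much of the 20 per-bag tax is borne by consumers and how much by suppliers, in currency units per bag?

Before the tax: set 483 − 5.5P = 4.5P + 63 → P* = 42, Q* = 252.
With the tax collected from suppliers, supply shifts: Qs = 4.5(P − 20) + 63.
Solving gives Q = 202.5 with consumers paying 51 and suppliers receiving 31 (the 20 wedge).
Burden on consumers: 9; on suppliers: 11. (They sum to 20.)
The less price-elastic side of the market bears the larger share of a per-unit tax.

Consumers bear 9 per bag; suppliers bear 11 per bag.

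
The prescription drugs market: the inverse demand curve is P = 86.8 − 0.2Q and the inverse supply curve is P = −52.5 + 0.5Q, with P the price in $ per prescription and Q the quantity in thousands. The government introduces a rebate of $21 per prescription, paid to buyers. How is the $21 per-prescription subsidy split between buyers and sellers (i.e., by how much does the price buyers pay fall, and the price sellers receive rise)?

Rewrite in direct form: Qd = 434 − 5P and Qs = 2P + 105.
Without the subsidy, 434 − 5P = 2P + 105 gives 7P = 329, so P* = $47 and Q* = 199.
With a per-unit subsidy paid to buyers, each effectively pays P − 21, so demand becomes Qd = 434 − 5(P − 21).
Solving gives Q = 229 with buyers paying $41 and sellers receiving $62 (the $21 wedge).
Gain to buyers: $6; to sellers: $15. (They sum to $21.)

Buyers gain $6 per prescription; sellers gain $15 per prescription.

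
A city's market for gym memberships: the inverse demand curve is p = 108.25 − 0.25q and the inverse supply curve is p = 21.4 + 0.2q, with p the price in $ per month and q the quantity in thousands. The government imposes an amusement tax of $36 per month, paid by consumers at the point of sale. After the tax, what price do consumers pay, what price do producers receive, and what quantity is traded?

Consumers pay $80; producers receive $44; quantity = 113.

Inverting to q(p) form: qd = 433 − 4p; qs = 5p − 107.
Before the tax: set 433 − 4p = 5p − 107 → p* = $60, q* = 193.
With the tax collected from consumers, demand (in seller-price terms) shifts: qd = 433 − 4(p + 36).
Solving gives q = 113 with consumers paying $80 and producers receiving $44 (the $36 wedge).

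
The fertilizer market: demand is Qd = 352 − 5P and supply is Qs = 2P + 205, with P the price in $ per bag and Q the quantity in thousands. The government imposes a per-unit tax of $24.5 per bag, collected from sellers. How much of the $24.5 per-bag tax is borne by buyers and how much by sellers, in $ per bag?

Buyers bear $7 per bag; sellers bear $17.5 per bag.

Before the tax: set 352 − 5P = 2P + 205 → P* = $21, Q* = 247.
With the tax collected from sellers, supply shifts: Qs = 2(P − 24.5) + 205.
Solving gives Q = 212 with buyers paying $28 and sellers receiving $3.5 (the $24.5 wedge).
Burden on buyers: $7; on sellers: $17.5. (They sum to $24.5.)
The less price-elastic side of the market bears the larger share of a per-unit tax.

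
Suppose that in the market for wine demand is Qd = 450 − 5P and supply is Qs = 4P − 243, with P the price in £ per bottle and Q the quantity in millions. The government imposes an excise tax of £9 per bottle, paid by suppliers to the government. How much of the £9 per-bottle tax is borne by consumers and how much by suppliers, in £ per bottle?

Before the tax: set 450 − 5P = 4P − 243 → P* = £77, Q* = 65.
With the tax collected from suppliers, supply shifts: Qs = 4(P − 9) − 243.
Solving gives Q = 45 with consumers paying £81 and suppliers receiving £72 (the £9 wedge).
Burden on consumers: £4; on suppliers: £5. (They sum to £9.)
The less price-elastic side of the market bears the larger share of a per-unit tax.

Consumers bear £4 per bottle; suppliers bear £5 per bottle.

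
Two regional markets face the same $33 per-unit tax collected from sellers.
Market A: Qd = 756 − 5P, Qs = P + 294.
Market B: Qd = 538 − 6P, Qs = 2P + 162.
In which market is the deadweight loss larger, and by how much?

Market A: pre-tax P* = $77, Q* = 371; post-tax Q = 343.5; deadweight loss = $453.75.
Market B: pre-tax P* = $47, Q* = 256; post-tax Q = 206.5; deadweight loss = $816.75.
Difference: $453.75 vs $816.75 → market B is larger by $363.

Market B, by $363.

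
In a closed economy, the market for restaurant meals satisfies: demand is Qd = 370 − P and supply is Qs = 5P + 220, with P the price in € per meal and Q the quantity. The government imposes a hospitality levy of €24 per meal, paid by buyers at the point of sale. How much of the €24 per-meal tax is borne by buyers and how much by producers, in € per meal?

Before the tax: set 370 − P = 5P + 220 → P* = €25, Q* = 345.
With the tax collected from buyers, demand (in seller-price terms) shifts: Qd = 370 − (P + 24).
New equilibrium: buyers pay €45, producers receive €21, Q = 325. (Wedge: Pb − Ps = 24.)
Burden on buyers: €20; on producers: €4. (They sum to €24.)
The less price-elastic side of the market bears the larger share of a per-unit tax.

Buyers bear €20 per meal; producers bear €4 per meal.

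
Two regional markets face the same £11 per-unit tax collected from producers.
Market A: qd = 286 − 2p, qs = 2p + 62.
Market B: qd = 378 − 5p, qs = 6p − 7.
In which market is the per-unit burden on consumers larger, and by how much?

Market A: pre-tax p* = £56, q* = 174; post-tax q = 163; per-unit burden on consumers = £5.5.
Market B: pre-tax p* = £35, q* = 203; post-tax q = 173; per-unit burden on consumers = £6.
Difference: £5.5 vs £6 → market B is larger by £0.5.

Market B, by £0.5.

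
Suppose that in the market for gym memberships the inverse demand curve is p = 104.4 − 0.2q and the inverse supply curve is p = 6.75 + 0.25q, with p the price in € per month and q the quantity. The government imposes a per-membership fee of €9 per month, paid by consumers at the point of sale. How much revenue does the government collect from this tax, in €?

Tax revenue = €1773.

Inverting to q(p) form: qd = 522 − 5p; qs = 4p − 27.
Without the tax, 522 − 5p = 4p − 27 gives 9p = 549, so p* = €61 and q* = 217.
With the tax collected from consumers, demand (in seller-price terms) shifts: qd = 522 − 5(p + 9).
Solving gives q = 197 with consumers paying €65 and suppliers receiving €56 (the €9 wedge).
Revenue = t · Q = 9 · 197 = €1773.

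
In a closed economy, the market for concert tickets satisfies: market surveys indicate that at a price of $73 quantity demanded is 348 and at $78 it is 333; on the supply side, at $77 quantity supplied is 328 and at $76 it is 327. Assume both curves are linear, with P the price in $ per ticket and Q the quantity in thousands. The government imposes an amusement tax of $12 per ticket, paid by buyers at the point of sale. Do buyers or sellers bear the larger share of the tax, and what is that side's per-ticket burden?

Sellers bear the larger share: $9 per ticket.

Demand slope: (333 − 348)/(78 − 73) = -3, so Qd = 567 − 3P.
Supply slope: (327 − 328)/(76 − 77) = 1, so Qs = P + 251.
Without the tax, 567 − 3P = P + 251 gives 4P = 316, so P* = $79 and Q* = 330.
With the tax collected from buyers, demand (in seller-price terms) shifts: Qd = 567 − 3(P + 12).
Solving gives Q = 321 with buyers paying $82 and sellers receiving $70 (the $12 wedge).
Per-ticket burden: buyers $3, sellers $9.
Sellers take the larger share because supply is less price-elastic here (demand slope 3 vs supply slope 1).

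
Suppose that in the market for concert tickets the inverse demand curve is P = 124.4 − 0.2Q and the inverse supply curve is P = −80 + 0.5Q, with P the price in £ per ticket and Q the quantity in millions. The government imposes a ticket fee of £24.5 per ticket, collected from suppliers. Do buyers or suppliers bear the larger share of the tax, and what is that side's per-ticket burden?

Inverting to Q(P) form: Qd = 622 − 5P; Qs = 2P + 160.
Without the tax, 622 − 5P = 2P + 160 gives 7P = 462, so P* = £66 and Q* = 292.
With the tax collected from suppliers, supply shifts: Qs = 2(P − 24.5) + 160.
Solving gives Q = 257 with buyers paying £73 and suppliers receiving £48.5 (the £24.5 wedge).
Per-ticket burden: buyers £7, suppliers £17.5.
Suppliers take the larger share because supply is less price-elastic here (demand slope 5 vs supply slope 2).

Suppliers bear the larger share: £17.5 per ticket.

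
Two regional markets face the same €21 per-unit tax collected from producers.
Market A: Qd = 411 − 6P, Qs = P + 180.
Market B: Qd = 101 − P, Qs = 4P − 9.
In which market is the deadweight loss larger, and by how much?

Market A: pre-tax P* = €33, Q* = 213; post-tax Q = 195; deadweight loss = €189.
Market B: pre-tax P* = €22, Q* = 79; post-tax Q = 62.2; deadweight loss = €176.4.
Difference: €189 vs €176.4 → market A is larger by €12.6.

Market A, by €12.6.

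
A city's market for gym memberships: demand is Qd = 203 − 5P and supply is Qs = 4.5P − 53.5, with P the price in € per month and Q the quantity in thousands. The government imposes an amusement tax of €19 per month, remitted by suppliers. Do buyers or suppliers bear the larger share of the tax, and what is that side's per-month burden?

Suppliers bear the larger share: €10 per month.

Without the tax, 203 − 5P = 4.5P − 53.5 gives 9.5P = 256.5, so P* = €27 and Q* = 68.
With the tax collected from suppliers, supply shifts: Qs = 4.5(P − 19) − 53.5.
Solving gives Q = 23 with buyers paying €36 and suppliers receiving €17 (the €19 wedge).
Per-month burden: buyers €9, suppliers €10.
Suppliers take the larger share because supply is less price-elastic here (demand slope 5 vs supply slope 4.5).
The less price-elastic side of the market bears the larger share of a per-unit tax.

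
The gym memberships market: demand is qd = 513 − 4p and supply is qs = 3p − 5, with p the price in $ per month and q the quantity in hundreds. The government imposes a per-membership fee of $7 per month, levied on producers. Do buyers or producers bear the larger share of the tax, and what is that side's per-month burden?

Before the tax: set 513 − 4p = 3p − 5 → p* = $74, q* = 217.
With the tax collected from producers, supply shifts: qs = 3(p − 7) − 5.
Solving gives q = 205 with buyers paying $77 and producers receiving $70 (the $7 wedge).
Per-month burden: buyers $3, producers $4.
Producers take the larger share because supply is less price-elastic here (demand slope 4 vs supply slope 3).
The less price-elastic side of the market bears the larger share of a per-unit tax.

Producers bear the larger share: $4 per month.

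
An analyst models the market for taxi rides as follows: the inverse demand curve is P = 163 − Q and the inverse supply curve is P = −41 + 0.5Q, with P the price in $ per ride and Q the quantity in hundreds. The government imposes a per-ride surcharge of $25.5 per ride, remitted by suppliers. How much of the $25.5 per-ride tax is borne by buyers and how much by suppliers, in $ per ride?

Buyers bear $17 per ride; suppliers bear $8.5 per ride.

Inverting to Q(P) form: Qd = 163 − P; Qs = 2P + 82.
Before the tax: set 163 − P = 2P + 82 → P* = $27, Q* = 136.
With the tax collected from suppliers, supply shifts: Qs = 2(P − 25.5) + 82.
Solving gives Q = 119 with buyers paying $44 and suppliers receiving $18.5 (the $25.5 wedge).
Burden on buyers: $17; on suppliers: $8.5. (They sum to $25.5.)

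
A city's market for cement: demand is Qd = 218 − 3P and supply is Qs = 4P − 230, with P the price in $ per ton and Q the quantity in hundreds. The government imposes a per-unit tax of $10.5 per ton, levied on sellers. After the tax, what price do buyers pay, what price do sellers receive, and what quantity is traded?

Buyers pay $70; sellers receive $59.5; quantity = 8.

Without the tax, 218 − 3P = 4P − 230 gives 7P = 448, so P* = $64 and Q* = 26.
With the tax collected from sellers, supply shifts: Qs = 4(P − 10.5) − 230.
New equilibrium: buyers pay $70, sellers receive $59.5, Q = 8. (Wedge: Pb − Ps = 10.5.)
The less price-elastic side of the market bears the larger share of a per-unit tax.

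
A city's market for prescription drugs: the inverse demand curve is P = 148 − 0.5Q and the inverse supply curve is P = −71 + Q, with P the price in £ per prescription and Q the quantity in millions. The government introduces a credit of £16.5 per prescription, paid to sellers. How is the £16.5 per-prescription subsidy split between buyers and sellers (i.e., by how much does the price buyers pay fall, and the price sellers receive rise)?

Buyers gain £5.5 per prescription; sellers gain £11 per prescription.

Rewrite in direct form: Qd = 296 − 2P and Qs = P + 71.
Before the subsidy: set 296 − 2P = P + 71 → P* = £75, Q* = 146.
With a per-unit subsidy paid to sellers, each receives P + 16.5 per unit sold, so supply becomes Qs = (P + 16.5) + 71.
New equilibrium: buyers pay £69.5, sellers receive £86, Q = 157. (Wedge: Pb − Ps = −16.5.)
Gain to buyers: £5.5; to sellers: £11. (They sum to £16.5.)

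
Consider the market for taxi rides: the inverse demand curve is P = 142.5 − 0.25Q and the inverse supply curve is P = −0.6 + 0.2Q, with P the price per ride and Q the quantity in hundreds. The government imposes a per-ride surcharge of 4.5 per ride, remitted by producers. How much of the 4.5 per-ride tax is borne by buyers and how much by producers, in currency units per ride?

Buyers bear 2.5 per ride; producers bear 2 per ride.

Rewrite in direct form: Qd = 570 − 4P and Qs = 5P + 3.
Without the tax, 570 − 4P = 5P + 3 gives 9P = 567, so P* = 63 and Q* = 318.
With the tax collected from producers, supply shifts: Qs = 5(P − 4.5) + 3.
New equilibrium: buyers pay 65.5, producers receive 61, Q = 308. (Wedge: Pb − Ps = 4.5.)
Burden on buyers: 2.5; on producers: 2. (They sum to 4.5.)
The less price-elastic side of the market bears the larger share of a per-unit tax.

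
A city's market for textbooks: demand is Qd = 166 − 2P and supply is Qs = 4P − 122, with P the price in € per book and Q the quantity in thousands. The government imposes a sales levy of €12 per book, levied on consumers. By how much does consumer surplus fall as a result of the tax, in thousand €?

Before the tax: set 166 − 2P = 4P − 122 → P* = €48, Q* = 70.
With the tax collected from consumers, demand (in seller-price terms) shifts: Qd = 166 − 2(P + 12).
Solving gives Q = 54 with consumers paying €56 and producers receiving €44 (the €12 wedge).
ΔCS is the trapezoid between Q = 54 and Q = 70 of height €8: ½ · (70 + 54) · 8 = €496.

Consumer surplus falls by €496 thousand.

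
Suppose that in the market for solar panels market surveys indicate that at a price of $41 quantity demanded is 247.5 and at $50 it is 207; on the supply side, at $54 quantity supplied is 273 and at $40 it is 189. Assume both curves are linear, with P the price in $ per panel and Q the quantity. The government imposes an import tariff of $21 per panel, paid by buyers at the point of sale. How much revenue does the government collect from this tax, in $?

Tax revenue = $3591.

Demand slope: (207 − 247.5)/(50 − 41) = -4.5, so Qd = 432 − 4.5P.
Supply slope: (189 − 273)/(40 − 54) = 6, so Qs = 6P − 51.
Without the tax, 432 − 4.5P = 6P − 51 gives 10.5P = 483, so P* = $46 and Q* = 225.
With the tax collected from buyers, demand (in seller-price terms) shifts: Qd = 432 − 4.5(P + 21).
Solving gives Q = 171 with buyers paying $58 and sellers receiving $37 (the $21 wedge).
Revenue = t · Q = 21 · 171 = $3591.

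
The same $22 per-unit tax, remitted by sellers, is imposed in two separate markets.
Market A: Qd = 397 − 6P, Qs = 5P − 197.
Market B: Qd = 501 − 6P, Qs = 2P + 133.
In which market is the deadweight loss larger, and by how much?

Market A, by $297.

Market A: pre-tax P* = $54, Q* = 73; post-tax Q = 13; deadweight loss = $660.
Market B: pre-tax P* = $46, Q* = 225; post-tax Q = 192; deadweight loss = $363.
Difference: $660 vs $363 → market A is larger by $297.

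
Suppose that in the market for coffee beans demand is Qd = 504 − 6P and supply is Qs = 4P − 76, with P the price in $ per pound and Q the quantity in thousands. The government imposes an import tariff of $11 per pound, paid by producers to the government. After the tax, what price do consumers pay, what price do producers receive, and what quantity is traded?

Consumers pay $62.4; producers receive $51.4; quantity = 129.6.

Without the tax, 504 − 6P = 4P − 76 gives 10P = 580, so P* = $58 and Q* = 156.
With the tax collected from producers, supply shifts: Qs = 4(P − 11) − 76.
New equilibrium: consumers pay $62.4, producers receive $51.4, Q = 129.6. (Wedge: Pb − Ps = 11.)
The less price-elastic side of the market bears the larger share of a per-unit tax.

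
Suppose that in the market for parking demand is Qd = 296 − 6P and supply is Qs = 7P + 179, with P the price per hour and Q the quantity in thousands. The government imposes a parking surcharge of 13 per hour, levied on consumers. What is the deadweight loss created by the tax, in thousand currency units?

Deadweight loss = 273 thousand.

Before the tax: set 296 − 6P = 7P + 179 → P* = 9, Q* = 242.
With the tax collected from consumers, demand (in seller-price terms) shifts: Qd = 296 − 6(P + 13).
New equilibrium: consumers pay 16, suppliers receive 3, Q = 200. (Wedge: Pb − Ps = 13.)
Quantity falls by |ΔQ| = |242 − 200| = 42.
DWL = ½ · t · |ΔQ| = ½ · 13 · 42 = 273.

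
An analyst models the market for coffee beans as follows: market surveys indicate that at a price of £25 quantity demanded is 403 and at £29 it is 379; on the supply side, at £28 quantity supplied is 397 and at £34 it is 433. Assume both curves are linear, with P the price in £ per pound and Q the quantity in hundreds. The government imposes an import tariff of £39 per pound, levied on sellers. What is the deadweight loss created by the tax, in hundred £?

Demand slope: (379 − 403)/(29 − 25) = -6, so Qd = 553 − 6P.
Supply slope: (433 − 397)/(34 − 28) = 6, so Qs = 6P + 229.
Without the tax, 553 − 6P = 6P + 229 gives 12P = 324, so P* = £27 and Q* = 391.
With the tax collected from sellers, supply shifts: Qs = 6(P − 39) + 229.
Solving gives Q = 274 with consumers paying £46.5 and sellers receiving £7.5 (the £39 wedge).
Quantity falls by |ΔQ| = |391 − 274| = 117.
DWL = ½ · t · |ΔQ| = ½ · 39 · 117 = £2281.5.

Deadweight loss = £2281.5 hundred.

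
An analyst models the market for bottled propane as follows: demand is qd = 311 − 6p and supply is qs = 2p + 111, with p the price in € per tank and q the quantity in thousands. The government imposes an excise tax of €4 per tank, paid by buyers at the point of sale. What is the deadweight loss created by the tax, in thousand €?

Deadweight loss = €12 thousand.

Without the tax, 311 − 6p = 2p + 111 gives 8p = 200, so p* = €25 and q* = 161.
With the tax collected from buyers, demand (in seller-price terms) shifts: qd = 311 − 6(p + 4).
New equilibrium: buyers pay €26, sellers receive €22, q = 155. (Wedge: pb − ps = 4.)
Quantity falls by |ΔQ| = |161 − 155| = 6.
DWL = ½ · t · |ΔQ| = ½ · 4 · 6 = €12.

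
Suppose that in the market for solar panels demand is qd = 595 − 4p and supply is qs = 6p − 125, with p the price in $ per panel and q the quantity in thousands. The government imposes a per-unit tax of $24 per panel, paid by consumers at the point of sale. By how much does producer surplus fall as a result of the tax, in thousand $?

Producer surplus falls by $2670.72 thousand.

Before the tax: set 595 − 4p = 6p − 125 → p* = $72, q* = 307.
With the tax collected from consumers, demand (in seller-price terms) shifts: qd = 595 − 4(p + 24).
Solving gives q = 249.4 with consumers paying $86.4 and producers receiving $62.4 (the $24 wedge).
ΔPS is the trapezoid between Q = 249.4 and Q = 307 of height $9.6: ½ · (307 + 249.4) · 9.6 = $2670.72.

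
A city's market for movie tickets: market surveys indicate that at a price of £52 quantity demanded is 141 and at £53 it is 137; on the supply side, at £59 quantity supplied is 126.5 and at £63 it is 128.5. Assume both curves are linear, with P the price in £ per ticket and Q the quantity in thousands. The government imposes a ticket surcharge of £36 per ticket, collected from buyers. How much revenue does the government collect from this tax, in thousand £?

Tax revenue = £3924 thousand.

Demand slope: (137 − 141)/(53 − 52) = -4, so Qd = 349 − 4P.
Supply slope: (128.5 − 126.5)/(63 − 59) = 0.5, so Qs = 0.5P + 97.
Before the tax: set 349 − 4P = 0.5P + 97 → P* = £56, Q* = 125.
With the tax collected from buyers, demand (in seller-price terms) shifts: Qd = 349 − 4(P + 36).
New equilibrium: buyers pay £60, suppliers receive £24, Q = 109. (Wedge: Pb − Ps = 36.)
Revenue = t · Q = 36 · 109 = £3924.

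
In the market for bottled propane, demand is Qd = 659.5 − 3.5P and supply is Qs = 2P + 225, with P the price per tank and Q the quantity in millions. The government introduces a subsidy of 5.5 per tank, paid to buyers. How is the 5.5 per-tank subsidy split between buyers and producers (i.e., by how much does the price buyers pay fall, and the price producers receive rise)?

Before the subsidy: set 659.5 − 3.5P = 2P + 225 → P* = 79, Q* = 383.
With a per-unit subsidy paid to buyers, each effectively pays P − 5.5, so demand becomes Qd = 659.5 − 3.5(P − 5.5).
Solving gives Q = 390 with buyers paying 77 and producers receiving 82.5 (the 5.5 wedge).
Gain to buyers: 2; to producers: 3.5. (They sum to 5.5.)

Buyers gain 2 per tank; producers gain 3.5 per tank.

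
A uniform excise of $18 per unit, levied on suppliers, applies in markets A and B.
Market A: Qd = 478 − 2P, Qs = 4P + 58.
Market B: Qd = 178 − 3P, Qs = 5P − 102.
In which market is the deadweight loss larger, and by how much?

Market B, by $87.75.

Market A: pre-tax P* = $70, Q* = 338; post-tax Q = 314; deadweight loss = $216.
Market B: pre-tax P* = $35, Q* = 73; post-tax Q = 39.25; deadweight loss = $303.75.
Difference: $216 vs $303.75 → market B is larger by $87.75.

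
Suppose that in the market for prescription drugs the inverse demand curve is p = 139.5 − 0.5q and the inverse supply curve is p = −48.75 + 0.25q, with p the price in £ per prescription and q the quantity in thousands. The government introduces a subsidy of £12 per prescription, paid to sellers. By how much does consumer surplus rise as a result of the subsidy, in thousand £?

Inverting to q(p) form: qd = 279 − 2p; qs = 4p + 195.
Before the subsidy: set 279 − 2p = 4p + 195 → p* = £14, q* = 251.
With a per-unit subsidy paid to sellers, each receives p + 12 per unit sold, so supply becomes qs = 4(p + 12) + 195.
New equilibrium: consumers pay £6, sellers receive £18, q = 267. (Wedge: pb − ps = −12.)
ΔCS is the trapezoid between Q = 267 and Q = 251 of height £8: ½ · (251 + 267) · 8 = £2072.

Consumer surplus rises by £2072 thousand.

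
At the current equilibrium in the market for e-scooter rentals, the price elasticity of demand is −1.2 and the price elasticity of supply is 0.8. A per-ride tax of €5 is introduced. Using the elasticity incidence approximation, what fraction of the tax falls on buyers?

Buyers' share ≈ 0.4.

Incidence ratio: buyers' share ≈ εs / (εs + |εd|) = 0.8 / (0.8 + 1.2) = 0.4.
Supply is the less elastic side, so buyers bear the smaller share.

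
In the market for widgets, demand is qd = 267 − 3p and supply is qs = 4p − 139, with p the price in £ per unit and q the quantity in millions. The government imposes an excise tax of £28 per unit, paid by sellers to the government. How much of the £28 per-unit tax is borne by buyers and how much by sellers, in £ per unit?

Buyers bear £16 per unit; sellers bear £12 per unit.

Without the tax, 267 − 3p = 4p − 139 gives 7p = 406, so p* = £58 and q* = 93.
With the tax collected from sellers, supply shifts: qs = 4(p − 28) − 139.
Solving gives q = 45 with buyers paying £74 and sellers receiving £46 (the £28 wedge).
Burden on buyers: £16; on sellers: £12. (They sum to £28.)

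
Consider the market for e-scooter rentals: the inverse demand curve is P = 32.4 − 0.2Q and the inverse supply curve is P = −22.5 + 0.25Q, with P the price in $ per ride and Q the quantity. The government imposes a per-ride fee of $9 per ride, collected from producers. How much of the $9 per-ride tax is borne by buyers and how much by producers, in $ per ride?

Rewrite in direct form: Qd = 162 − 5P and Qs = 4P + 90.
Without the tax, 162 − 5P = 4P + 90 gives 9P = 72, so P* = $8 and Q* = 122.
With the tax collected from producers, supply shifts: Qs = 4(P − 9) + 90.
Solving gives Q = 102 with buyers paying $12 and producers receiving $3 (the $9 wedge).
Burden on buyers: $4; on producers: $5. (They sum to $9.)

Buyers bear $4 per ride; producers bear $5 per ride.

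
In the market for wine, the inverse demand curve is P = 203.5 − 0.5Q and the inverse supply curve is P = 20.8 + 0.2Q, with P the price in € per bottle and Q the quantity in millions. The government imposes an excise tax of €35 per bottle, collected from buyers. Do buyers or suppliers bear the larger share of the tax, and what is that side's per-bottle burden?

Inverting to Q(P) form: Qd = 407 − 2P; Qs = 5P − 104.
Without the tax, 407 − 2P = 5P − 104 gives 7P = 511, so P* = €73 and Q* = 261.
With the tax collected from buyers, demand (in seller-price terms) shifts: Qd = 407 − 2(P + 35).
New equilibrium: buyers pay €98, suppliers receive €63, Q = 211. (Wedge: Pb − Ps = 35.)
Per-bottle burden: buyers €25, suppliers €10.
Buyers take the larger share because demand is less price-elastic here (demand slope 2 vs supply slope 5).

Buyers bear the larger share: €25 per bottle.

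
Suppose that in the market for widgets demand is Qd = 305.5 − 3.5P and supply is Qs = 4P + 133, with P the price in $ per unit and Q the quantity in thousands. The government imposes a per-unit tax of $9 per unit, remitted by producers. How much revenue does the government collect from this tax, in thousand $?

Without the tax, 305.5 − 3.5P = 4P + 133 gives 7.5P = 172.5, so P* = $23 and Q* = 225.
With the tax collected from producers, supply shifts: Qs = 4(P − 9) + 133.
Solving gives Q = 208.2 with buyers paying $27.8 and producers receiving $18.8 (the $9 wedge).
Revenue = t · Q = 9 · 208.2 = $1873.8.

Tax revenue = $1873.8 thousand.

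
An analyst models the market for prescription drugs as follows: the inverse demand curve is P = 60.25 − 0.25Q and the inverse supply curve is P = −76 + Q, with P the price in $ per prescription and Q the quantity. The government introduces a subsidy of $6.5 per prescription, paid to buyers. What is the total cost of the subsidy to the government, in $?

Government outlay = $742.3.

Rewrite in direct form: Qd = 241 − 4P and Qs = P + 76.
Before the subsidy: set 241 − 4P = P + 76 → P* = $33, Q* = 109.
With a per-unit subsidy paid to buyers, each effectively pays P − 6.5, so demand becomes Qd = 241 − 4(P − 6.5).
Solving gives Q = 114.2 with buyers paying $31.7 and producers receiving $38.2 (the $6.5 wedge).
Outlay = t · Q = 6.5 · 114.2 = $742.3.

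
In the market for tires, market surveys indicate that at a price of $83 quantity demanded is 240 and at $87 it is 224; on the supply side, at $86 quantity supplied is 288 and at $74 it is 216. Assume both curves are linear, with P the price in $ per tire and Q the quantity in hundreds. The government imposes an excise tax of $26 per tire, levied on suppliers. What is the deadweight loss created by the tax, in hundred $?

Deadweight loss = $811.2 hundred.

Demand slope: (224 − 240)/(87 − 83) = -4, so Qd = 572 − 4P.
Supply slope: (216 − 288)/(74 − 86) = 6, so Qs = 6P − 228.
Without the tax, 572 − 4P = 6P − 228 gives 10P = 800, so P* = $80 and Q* = 252.
With the tax collected from suppliers, supply shifts: Qs = 6(P − 26) − 228.
Solving gives Q = 189.6 with buyers paying $95.6 and suppliers receiving $69.6 (the $26 wedge).
Quantity falls by |ΔQ| = |252 − 189.6| = 62.4.
DWL = ½ · t · |ΔQ| = ½ · 26 · 62.4 = $811.2.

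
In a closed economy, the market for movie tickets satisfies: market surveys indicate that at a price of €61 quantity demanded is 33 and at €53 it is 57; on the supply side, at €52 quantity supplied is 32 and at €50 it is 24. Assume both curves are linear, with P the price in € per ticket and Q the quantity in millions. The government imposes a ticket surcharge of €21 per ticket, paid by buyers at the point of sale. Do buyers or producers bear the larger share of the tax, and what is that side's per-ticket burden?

Demand slope: (57 − 33)/(53 − 61) = -3, so Qd = 216 − 3P.
Supply slope: (24 − 32)/(50 − 52) = 4, so Qs = 4P − 176.
Before the tax: set 216 − 3P = 4P − 176 → P* = €56, Q* = 48.
With the tax collected from buyers, demand (in seller-price terms) shifts: Qd = 216 − 3(P + 21).
New equilibrium: buyers pay €68, producers receive €47, Q = 12. (Wedge: Pb − Ps = 21.)
Per-ticket burden: buyers €12, producers €9.
Buyers take the larger share because demand is less price-elastic here (demand slope 3 vs supply slope 4).

Buyers bear the larger share: €12 per ticket.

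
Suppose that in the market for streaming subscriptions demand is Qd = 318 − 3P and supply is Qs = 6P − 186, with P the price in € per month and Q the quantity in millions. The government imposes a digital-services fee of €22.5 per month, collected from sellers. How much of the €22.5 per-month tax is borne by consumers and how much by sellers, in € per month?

Consumers bear €15 per month; sellers bear €7.5 per month.

Before the tax: set 318 − 3P = 6P − 186 → P* = €56, Q* = 150.
With the tax collected from sellers, supply shifts: Qs = 6(P − 22.5) − 186.
Solving gives Q = 105 with consumers paying €71 and sellers receiving €48.5 (the €22.5 wedge).
Burden on consumers: €15; on sellers: €7.5. (They sum to €22.5.)
The less price-elastic side of the market bears the larger share of a per-unit tax.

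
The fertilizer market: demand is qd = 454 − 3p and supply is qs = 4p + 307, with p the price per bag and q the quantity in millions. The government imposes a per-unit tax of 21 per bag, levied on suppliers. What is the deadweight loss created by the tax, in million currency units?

Before the tax: set 454 − 3p = 4p + 307 → p* = 21, q* = 391.
With the tax collected from suppliers, supply shifts: qs = 4(p − 21) + 307.
Solving gives q = 355 with consumers paying 33 and suppliers receiving 12 (the 21 wedge).
Quantity falls by |ΔQ| = |391 − 355| = 36.
DWL = ½ · t · |ΔQ| = ½ · 21 · 36 = 378.

Deadweight loss = 378 million.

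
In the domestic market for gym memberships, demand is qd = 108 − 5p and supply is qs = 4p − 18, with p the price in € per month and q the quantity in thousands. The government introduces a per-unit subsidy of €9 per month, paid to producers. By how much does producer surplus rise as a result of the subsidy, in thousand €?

Without the subsidy, 108 − 5p = 4p − 18 gives 9p = 126, so p* = €14 and q* = 38.
With a per-unit subsidy paid to producers, each receives p + 9 per unit sold, so supply becomes qs = 4(p + 9) − 18.
New equilibrium: buyers pay €10, producers receive €19, q = 58. (Wedge: pb − ps = −9.)
ΔPS is the trapezoid between Q = 58 and Q = 38 of height €5: ½ · (38 + 58) · 5 = €240.

Producer surplus rises by €240 thousand.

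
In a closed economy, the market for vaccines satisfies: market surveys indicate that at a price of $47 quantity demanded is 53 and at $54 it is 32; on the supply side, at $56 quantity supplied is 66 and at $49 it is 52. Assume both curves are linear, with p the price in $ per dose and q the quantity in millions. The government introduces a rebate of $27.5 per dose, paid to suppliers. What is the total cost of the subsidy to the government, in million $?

Government outlay = $2282.5 million.

Demand slope: (32 − 53)/(54 − 47) = -3, so qd = 194 − 3p.
Supply slope: (52 − 66)/(49 − 56) = 2, so qs = 2p − 46.
Before the subsidy: set 194 − 3p = 2p − 46 → p* = $48, q* = 50.
With a per-unit subsidy paid to suppliers, each receives p + 27.5 per unit sold, so supply becomes qs = 2(p + 27.5) − 46.
New equilibrium: buyers pay $37, suppliers receive $64.5, q = 83. (Wedge: pb − ps = −27.5.)
Outlay = t · Q = 27.5 · 83 = $2282.5.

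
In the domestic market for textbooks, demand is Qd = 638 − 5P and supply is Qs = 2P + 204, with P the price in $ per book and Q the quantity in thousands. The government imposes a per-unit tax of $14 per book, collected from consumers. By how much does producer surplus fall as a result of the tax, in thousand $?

Producer surplus falls by $3180 thousand.

Without the tax, 638 − 5P = 2P + 204 gives 7P = 434, so P* = $62 and Q* = 328.
With the tax collected from consumers, demand (in seller-price terms) shifts: Qd = 638 − 5(P + 14).
Solving gives Q = 308 with consumers paying $66 and suppliers receiving $52 (the $14 wedge).
ΔPS is the trapezoid between Q = 308 and Q = 328 of height $10: ½ · (328 + 308) · 10 = $3180.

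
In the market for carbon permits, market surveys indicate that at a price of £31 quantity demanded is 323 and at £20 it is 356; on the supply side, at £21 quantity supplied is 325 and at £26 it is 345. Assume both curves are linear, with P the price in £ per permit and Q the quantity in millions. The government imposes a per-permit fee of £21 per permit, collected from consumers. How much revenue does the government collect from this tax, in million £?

Tax revenue = £6405 million.

Demand slope: (356 − 323)/(20 − 31) = -3, so Qd = 416 − 3P.
Supply slope: (345 − 325)/(26 − 21) = 4, so Qs = 4P + 241.
Before the tax: set 416 − 3P = 4P + 241 → P* = £25, Q* = 341.
With the tax collected from consumers, demand (in seller-price terms) shifts: Qd = 416 − 3(P + 21).
Solving gives Q = 305 with consumers paying £37 and suppliers receiving £16 (the £21 wedge).
Revenue = t · Q = 21 · 305 = £6405.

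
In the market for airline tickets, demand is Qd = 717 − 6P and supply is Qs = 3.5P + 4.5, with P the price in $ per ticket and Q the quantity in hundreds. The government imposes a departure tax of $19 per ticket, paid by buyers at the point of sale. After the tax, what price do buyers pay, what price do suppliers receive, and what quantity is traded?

Before the tax: set 717 − 6P = 3.5P + 4.5 → P* = $75, Q* = 267.
With the tax collected from buyers, demand (in seller-price terms) shifts: Qd = 717 − 6(P + 19).
New equilibrium: buyers pay $82, suppliers receive $63, Q = 225. (Wedge: Pb − Ps = 19.)

Buyers pay $82; suppliers receive $63; quantity = 225.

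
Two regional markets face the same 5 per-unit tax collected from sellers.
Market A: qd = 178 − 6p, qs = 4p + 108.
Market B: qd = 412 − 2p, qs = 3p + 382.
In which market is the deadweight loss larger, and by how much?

Market A: pre-tax p* = 7, q* = 136; post-tax q = 124; deadweight loss = 30.
Market B: pre-tax p* = 6, q* = 400; post-tax q = 394; deadweight loss = 15.
Difference: 30 vs 15 → market A is larger by 15.

Market A, by 15.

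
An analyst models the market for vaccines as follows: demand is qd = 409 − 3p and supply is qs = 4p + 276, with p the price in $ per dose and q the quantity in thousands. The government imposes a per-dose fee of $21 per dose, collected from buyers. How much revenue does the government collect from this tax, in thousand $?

Without the tax, 409 − 3p = 4p + 276 gives 7p = 133, so p* = $19 and q* = 352.
With the tax collected from buyers, demand (in seller-price terms) shifts: qd = 409 − 3(p + 21).
Solving gives q = 316 with buyers paying $31 and suppliers receiving $10 (the $21 wedge).
Revenue = t · Q = 21 · 316 = $6636.

Tax revenue = $6636 thousand.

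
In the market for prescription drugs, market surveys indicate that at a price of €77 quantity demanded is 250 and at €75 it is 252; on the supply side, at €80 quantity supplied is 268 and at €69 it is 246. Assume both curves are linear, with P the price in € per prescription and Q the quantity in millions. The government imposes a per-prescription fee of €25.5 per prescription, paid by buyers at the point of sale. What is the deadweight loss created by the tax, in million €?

Demand slope: (252 − 250)/(75 − 77) = -1, so Qd = 327 − P.
Supply slope: (246 − 268)/(69 − 80) = 2, so Qs = 2P + 108.
Without the tax, 327 − P = 2P + 108 gives 3P = 219, so P* = €73 and Q* = 254.
With the tax collected from buyers, demand (in seller-price terms) shifts: Qd = 327 − (P + 25.5).
Solving gives Q = 237 with buyers paying €90 and producers receiving €64.5 (the €25.5 wedge).
Quantity falls by |ΔQ| = |254 − 237| = 17.
DWL = ½ · t · |ΔQ| = ½ · 25.5 · 17 = €216.75.

Deadweight loss = €216.75 million.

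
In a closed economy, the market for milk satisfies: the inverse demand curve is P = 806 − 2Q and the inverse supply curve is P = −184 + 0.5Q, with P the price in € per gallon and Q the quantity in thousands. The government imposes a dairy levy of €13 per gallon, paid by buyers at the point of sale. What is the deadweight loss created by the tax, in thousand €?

Inverting to Q(P) form: Qd = 403 − 0.5P; Qs = 2P + 368.
Before the tax: set 403 − 0.5P = 2P + 368 → P* = €14, Q* = 396.
With the tax collected from buyers, demand (in seller-price terms) shifts: Qd = 403 − 0.5(P + 13).
Solving gives Q = 390.8 with buyers paying €24.4 and producers receiving €11.4 (the €13 wedge).
Quantity falls by |ΔQ| = |396 − 390.8| = 5.2.
DWL = ½ · t · |ΔQ| = ½ · 13 · 5.2 = €33.8.

Deadweight loss = €33.8 thousand.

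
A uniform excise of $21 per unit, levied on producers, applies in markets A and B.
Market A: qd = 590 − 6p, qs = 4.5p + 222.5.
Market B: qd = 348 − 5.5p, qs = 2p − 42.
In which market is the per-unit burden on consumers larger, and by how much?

Market A, by $3.4.

Market A: pre-tax p* = $35, q* = 380; post-tax q = 326; per-unit burden on consumers = $9.
Market B: pre-tax p* = $52, q* = 62; post-tax q = 31.2; per-unit burden on consumers = $5.6.
Difference: $9 vs $5.6 → market A is larger by $3.4.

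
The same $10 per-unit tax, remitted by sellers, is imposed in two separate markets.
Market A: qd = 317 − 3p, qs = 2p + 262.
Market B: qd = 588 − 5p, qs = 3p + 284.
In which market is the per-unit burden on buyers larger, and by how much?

Market A, by $0.25.

Market A: pre-tax p* = $11, q* = 284; post-tax q = 272; per-unit burden on buyers = $4.
Market B: pre-tax p* = $38, q* = 398; post-tax q = 379.25; per-unit burden on buyers = $3.75.
Difference: $4 vs $3.75 → market A is larger by $0.25.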